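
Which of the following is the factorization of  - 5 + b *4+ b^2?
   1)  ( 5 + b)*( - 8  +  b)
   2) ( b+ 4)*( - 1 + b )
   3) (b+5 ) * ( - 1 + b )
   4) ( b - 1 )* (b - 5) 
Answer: 3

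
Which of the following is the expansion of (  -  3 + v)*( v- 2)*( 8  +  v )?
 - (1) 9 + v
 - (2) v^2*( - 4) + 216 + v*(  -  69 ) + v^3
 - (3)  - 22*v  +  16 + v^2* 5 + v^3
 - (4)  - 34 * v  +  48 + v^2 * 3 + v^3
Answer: 4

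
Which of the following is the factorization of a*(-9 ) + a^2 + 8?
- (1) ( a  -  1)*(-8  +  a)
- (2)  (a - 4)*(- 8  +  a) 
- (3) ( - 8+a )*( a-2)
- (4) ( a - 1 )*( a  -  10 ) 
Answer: 1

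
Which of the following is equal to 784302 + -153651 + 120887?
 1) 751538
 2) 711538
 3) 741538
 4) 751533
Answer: 1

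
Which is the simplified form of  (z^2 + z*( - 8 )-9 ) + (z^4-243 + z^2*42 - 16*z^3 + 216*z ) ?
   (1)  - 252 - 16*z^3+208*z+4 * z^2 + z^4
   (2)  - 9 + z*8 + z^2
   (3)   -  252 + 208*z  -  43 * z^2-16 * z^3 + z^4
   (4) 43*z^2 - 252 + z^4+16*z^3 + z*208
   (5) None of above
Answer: 5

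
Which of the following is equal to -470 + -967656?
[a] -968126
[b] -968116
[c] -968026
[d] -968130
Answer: a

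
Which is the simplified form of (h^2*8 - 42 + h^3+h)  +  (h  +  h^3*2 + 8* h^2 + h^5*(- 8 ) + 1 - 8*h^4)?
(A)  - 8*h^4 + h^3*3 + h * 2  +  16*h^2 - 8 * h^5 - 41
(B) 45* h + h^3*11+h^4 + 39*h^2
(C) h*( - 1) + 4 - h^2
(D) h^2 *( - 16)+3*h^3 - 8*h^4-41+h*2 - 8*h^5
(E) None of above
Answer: A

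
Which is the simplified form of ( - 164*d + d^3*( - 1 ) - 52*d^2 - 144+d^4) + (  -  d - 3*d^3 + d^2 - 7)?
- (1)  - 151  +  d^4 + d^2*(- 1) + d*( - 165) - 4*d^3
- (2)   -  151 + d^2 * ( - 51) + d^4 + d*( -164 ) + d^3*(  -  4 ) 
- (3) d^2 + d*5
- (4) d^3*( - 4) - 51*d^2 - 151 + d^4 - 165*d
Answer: 4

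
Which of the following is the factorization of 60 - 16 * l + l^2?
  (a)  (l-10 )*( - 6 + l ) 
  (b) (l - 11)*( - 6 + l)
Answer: a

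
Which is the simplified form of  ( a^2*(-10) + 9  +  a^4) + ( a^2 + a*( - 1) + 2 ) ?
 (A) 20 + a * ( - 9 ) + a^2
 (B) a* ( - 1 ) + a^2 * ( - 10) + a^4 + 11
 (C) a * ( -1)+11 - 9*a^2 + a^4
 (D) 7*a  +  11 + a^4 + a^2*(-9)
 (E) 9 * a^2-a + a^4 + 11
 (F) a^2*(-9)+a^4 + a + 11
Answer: C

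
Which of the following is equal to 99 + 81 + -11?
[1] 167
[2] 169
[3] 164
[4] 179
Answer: 2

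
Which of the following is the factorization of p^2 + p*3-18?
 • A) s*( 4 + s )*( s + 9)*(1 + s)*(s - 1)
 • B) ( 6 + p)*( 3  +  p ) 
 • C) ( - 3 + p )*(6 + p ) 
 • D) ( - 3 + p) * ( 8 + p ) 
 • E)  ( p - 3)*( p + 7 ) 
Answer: C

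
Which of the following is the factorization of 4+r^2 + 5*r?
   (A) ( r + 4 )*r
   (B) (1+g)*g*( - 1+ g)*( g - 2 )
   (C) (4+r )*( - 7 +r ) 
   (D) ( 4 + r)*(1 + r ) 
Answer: D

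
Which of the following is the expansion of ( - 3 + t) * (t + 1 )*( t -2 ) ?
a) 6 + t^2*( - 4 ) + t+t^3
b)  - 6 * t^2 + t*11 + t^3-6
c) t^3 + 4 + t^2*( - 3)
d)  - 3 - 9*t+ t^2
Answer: a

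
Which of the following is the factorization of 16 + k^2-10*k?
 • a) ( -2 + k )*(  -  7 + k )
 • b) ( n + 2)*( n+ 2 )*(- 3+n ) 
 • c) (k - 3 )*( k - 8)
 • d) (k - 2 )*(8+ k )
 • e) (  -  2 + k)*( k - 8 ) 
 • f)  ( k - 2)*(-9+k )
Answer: e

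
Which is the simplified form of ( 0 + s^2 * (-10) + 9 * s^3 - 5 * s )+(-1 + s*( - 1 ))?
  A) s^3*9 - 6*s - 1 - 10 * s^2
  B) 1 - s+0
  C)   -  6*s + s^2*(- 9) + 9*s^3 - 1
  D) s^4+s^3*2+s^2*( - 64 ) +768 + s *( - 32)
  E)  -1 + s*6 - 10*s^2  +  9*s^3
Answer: A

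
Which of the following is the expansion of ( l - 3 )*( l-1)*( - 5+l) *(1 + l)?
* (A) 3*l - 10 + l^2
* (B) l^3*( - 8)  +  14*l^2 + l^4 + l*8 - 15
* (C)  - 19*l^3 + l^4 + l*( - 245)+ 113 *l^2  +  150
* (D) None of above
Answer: B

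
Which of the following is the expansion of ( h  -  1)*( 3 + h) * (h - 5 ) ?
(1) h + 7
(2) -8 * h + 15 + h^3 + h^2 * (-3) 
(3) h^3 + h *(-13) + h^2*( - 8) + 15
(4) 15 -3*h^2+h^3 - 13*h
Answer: 4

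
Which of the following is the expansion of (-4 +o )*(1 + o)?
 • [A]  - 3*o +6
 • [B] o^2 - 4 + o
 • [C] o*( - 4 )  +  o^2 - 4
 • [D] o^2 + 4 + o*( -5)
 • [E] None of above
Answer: E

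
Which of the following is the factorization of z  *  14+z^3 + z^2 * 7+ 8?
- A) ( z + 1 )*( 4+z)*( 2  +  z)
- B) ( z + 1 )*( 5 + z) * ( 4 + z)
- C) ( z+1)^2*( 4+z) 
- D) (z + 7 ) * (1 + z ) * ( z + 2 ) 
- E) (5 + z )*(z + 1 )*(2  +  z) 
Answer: A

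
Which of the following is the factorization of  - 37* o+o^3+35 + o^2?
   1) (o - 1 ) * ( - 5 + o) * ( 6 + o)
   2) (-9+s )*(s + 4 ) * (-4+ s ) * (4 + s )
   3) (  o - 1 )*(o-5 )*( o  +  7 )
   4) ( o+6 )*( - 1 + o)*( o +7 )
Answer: 3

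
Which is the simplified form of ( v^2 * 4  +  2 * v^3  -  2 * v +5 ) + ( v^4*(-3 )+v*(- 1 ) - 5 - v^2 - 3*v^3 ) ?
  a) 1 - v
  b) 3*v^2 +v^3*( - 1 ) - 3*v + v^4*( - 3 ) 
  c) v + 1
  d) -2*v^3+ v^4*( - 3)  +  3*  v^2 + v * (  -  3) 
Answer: b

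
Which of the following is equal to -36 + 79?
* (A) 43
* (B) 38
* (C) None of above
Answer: A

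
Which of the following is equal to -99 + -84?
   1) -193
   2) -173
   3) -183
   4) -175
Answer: 3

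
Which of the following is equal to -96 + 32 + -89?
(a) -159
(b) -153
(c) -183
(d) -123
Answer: b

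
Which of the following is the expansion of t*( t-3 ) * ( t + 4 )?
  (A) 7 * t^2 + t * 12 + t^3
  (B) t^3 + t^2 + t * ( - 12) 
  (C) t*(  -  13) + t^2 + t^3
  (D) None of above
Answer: B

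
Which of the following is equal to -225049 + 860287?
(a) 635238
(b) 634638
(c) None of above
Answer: a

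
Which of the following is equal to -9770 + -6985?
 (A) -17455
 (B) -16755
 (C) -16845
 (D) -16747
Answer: B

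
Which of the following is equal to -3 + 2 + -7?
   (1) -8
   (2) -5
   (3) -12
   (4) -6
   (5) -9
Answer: 1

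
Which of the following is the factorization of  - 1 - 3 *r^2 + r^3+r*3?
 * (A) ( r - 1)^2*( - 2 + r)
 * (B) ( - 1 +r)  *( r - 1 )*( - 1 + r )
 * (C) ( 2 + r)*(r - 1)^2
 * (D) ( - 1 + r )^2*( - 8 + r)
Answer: B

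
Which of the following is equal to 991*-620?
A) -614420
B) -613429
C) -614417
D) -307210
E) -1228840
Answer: A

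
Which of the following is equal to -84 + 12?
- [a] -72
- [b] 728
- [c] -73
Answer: a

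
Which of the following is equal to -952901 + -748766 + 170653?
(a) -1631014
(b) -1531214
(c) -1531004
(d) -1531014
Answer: d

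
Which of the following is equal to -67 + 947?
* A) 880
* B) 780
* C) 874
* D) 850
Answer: A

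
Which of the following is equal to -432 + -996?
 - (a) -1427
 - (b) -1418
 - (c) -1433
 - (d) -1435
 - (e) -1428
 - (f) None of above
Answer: e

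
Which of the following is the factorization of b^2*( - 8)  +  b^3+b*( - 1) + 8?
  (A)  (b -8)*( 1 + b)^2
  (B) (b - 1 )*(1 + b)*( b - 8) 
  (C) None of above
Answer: B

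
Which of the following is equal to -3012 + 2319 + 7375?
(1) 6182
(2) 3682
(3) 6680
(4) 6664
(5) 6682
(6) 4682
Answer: 5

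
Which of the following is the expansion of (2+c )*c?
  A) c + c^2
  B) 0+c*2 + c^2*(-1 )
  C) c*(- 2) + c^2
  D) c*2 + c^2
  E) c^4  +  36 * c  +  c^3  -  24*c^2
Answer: D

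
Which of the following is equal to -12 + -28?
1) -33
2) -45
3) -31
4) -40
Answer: 4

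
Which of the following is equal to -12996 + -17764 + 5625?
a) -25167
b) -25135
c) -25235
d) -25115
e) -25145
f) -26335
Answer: b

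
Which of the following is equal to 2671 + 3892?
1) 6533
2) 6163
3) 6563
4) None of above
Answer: 3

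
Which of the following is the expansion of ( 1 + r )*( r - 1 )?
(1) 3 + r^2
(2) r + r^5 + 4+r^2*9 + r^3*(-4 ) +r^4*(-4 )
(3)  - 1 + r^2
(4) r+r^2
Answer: 3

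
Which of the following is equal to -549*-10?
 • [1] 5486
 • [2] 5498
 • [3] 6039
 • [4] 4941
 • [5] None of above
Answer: 5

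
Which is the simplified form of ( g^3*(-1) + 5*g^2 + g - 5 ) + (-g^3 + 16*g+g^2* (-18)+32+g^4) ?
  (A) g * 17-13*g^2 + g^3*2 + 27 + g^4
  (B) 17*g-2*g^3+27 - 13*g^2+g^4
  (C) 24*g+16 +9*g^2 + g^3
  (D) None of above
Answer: B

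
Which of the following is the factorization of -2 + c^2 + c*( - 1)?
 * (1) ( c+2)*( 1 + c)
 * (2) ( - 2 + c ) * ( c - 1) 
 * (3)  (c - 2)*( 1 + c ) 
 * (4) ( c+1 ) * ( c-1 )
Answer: 3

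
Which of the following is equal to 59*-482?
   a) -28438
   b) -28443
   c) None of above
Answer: a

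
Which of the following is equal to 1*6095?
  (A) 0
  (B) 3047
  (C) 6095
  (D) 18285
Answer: C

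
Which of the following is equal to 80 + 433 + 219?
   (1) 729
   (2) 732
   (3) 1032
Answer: 2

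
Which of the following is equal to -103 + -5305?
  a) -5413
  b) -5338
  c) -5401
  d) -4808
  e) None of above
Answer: e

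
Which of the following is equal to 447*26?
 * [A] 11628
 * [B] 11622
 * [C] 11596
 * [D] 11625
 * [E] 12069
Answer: B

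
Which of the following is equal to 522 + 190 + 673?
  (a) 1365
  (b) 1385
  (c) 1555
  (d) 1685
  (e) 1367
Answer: b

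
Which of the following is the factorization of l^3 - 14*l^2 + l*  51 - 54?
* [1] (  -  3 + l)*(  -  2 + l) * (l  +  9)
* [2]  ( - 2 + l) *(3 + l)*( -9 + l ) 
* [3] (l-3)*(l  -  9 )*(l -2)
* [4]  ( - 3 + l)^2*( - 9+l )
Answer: 3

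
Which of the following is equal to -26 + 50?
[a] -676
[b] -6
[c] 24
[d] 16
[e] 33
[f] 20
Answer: c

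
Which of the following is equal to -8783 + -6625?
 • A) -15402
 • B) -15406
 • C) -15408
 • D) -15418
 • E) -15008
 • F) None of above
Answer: C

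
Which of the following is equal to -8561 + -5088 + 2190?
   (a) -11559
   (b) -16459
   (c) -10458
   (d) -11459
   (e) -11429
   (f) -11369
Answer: d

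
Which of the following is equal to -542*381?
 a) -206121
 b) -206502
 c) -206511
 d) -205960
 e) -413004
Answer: b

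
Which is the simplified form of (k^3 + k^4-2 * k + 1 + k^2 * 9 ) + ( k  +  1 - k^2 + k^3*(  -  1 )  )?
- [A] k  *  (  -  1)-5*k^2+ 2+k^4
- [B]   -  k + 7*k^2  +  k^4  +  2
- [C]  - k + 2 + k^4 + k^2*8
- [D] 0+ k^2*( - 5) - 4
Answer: C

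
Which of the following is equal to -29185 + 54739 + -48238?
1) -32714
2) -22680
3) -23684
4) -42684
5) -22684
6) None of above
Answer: 5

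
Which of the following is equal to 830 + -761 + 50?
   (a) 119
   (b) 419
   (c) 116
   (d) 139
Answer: a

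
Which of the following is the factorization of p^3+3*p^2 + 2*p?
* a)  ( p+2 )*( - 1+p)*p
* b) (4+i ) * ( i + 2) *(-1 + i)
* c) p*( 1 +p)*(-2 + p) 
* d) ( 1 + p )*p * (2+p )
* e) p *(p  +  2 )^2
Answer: d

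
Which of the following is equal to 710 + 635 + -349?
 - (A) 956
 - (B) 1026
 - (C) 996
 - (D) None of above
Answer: C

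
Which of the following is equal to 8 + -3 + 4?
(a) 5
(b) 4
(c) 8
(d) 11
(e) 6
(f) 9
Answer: f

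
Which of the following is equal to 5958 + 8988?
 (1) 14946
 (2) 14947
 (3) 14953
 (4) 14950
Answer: 1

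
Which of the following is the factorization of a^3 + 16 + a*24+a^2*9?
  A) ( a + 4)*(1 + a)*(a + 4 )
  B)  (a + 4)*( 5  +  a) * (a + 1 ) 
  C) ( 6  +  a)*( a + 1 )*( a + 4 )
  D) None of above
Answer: A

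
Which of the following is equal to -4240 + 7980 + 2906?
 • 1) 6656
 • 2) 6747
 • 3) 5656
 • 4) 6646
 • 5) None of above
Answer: 4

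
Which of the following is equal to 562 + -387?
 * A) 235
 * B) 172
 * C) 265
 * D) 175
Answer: D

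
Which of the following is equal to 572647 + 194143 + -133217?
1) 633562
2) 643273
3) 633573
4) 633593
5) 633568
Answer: 3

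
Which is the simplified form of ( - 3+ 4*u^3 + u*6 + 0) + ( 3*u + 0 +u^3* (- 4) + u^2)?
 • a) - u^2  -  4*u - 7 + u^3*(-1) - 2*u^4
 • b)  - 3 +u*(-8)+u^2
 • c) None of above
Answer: c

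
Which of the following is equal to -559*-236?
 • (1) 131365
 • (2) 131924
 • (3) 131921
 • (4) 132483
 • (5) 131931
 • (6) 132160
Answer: 2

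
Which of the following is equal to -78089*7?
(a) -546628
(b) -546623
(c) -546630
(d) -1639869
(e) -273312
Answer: b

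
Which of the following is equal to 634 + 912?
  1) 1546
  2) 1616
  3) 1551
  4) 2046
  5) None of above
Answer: 1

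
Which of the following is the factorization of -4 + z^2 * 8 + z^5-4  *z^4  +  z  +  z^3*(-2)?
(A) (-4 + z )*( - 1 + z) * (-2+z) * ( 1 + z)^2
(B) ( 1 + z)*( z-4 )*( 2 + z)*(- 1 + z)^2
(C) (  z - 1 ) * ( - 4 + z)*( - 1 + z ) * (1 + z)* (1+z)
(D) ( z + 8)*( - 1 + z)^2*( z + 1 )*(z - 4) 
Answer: C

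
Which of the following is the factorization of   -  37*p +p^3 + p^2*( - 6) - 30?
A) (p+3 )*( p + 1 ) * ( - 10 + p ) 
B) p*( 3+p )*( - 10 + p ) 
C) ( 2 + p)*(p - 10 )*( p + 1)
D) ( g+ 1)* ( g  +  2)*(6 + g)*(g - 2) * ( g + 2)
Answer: A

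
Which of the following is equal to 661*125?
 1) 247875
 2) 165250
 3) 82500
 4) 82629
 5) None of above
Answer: 5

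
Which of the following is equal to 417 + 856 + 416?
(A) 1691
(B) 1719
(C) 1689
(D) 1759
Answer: C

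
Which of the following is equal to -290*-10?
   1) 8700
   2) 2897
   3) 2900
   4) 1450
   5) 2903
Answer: 3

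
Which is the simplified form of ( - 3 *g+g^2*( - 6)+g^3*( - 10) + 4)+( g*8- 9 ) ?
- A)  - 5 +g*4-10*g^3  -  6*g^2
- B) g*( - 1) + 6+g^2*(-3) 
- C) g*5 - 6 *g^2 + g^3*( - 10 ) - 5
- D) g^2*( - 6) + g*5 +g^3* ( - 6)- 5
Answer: C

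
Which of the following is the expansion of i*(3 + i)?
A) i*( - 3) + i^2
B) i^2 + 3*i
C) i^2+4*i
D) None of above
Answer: B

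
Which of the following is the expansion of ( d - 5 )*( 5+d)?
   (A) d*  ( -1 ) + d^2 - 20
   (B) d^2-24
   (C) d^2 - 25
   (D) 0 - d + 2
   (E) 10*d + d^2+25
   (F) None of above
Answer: C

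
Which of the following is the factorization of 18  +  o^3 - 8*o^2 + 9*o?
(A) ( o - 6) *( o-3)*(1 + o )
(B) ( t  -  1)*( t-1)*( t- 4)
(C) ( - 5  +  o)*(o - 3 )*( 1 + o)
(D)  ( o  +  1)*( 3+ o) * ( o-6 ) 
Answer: A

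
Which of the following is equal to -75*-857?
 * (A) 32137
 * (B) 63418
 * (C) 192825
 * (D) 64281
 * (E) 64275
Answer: E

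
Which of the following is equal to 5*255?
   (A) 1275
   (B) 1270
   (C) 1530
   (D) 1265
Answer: A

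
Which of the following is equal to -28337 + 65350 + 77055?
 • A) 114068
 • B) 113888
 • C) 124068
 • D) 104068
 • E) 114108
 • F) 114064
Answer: A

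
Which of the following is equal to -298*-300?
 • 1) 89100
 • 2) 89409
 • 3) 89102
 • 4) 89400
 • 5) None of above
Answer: 4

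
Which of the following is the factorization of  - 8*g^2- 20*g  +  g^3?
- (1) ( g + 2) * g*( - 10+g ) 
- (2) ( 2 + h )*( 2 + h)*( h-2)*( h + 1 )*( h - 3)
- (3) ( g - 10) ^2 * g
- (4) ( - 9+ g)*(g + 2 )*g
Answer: 1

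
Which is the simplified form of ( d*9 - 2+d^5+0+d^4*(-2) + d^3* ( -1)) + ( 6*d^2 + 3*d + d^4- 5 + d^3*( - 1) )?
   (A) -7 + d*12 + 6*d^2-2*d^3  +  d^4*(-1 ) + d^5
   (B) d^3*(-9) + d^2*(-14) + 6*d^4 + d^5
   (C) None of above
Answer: A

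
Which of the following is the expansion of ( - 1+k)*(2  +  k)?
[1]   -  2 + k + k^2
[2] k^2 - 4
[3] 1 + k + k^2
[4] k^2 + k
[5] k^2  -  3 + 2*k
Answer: 1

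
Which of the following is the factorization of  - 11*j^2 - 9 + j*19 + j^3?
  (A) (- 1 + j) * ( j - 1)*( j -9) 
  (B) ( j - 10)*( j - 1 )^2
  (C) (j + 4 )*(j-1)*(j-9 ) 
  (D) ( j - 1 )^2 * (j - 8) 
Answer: A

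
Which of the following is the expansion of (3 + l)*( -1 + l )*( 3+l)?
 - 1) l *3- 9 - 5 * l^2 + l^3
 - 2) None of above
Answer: 2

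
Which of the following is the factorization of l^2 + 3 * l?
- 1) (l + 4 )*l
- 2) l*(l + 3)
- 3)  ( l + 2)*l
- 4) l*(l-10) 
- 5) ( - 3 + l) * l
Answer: 2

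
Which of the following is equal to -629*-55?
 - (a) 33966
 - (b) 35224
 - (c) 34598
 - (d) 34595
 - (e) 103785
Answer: d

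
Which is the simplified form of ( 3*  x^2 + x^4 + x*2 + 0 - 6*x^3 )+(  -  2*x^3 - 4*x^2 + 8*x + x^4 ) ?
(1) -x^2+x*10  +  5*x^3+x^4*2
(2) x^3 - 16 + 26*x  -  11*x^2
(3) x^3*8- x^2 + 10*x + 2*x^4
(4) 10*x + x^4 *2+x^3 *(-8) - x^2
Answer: 4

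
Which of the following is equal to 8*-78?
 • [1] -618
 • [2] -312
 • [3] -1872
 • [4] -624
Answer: 4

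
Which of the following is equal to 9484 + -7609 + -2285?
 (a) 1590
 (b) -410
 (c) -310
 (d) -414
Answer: b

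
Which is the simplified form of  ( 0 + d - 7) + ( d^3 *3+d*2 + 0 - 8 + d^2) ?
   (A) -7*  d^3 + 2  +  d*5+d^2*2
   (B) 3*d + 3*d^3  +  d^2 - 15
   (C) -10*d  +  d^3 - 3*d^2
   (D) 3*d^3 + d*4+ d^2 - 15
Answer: B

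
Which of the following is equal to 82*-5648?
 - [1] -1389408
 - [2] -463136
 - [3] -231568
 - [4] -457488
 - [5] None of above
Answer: 2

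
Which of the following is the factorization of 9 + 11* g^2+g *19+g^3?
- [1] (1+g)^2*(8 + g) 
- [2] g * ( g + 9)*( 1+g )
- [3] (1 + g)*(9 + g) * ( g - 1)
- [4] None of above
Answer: 4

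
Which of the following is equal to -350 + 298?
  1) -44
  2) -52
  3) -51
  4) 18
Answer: 2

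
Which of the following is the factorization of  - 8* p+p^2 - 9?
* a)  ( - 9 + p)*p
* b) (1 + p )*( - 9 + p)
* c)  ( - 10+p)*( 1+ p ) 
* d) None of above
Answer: b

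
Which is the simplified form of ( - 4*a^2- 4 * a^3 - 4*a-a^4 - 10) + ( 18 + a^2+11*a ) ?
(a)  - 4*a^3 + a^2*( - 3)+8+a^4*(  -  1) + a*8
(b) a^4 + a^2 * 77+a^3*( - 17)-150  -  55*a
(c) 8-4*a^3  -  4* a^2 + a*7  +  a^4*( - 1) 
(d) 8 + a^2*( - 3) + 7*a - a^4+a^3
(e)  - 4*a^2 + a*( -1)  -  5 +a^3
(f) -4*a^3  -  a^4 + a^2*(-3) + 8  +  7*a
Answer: f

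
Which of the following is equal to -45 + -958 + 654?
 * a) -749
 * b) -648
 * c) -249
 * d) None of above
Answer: d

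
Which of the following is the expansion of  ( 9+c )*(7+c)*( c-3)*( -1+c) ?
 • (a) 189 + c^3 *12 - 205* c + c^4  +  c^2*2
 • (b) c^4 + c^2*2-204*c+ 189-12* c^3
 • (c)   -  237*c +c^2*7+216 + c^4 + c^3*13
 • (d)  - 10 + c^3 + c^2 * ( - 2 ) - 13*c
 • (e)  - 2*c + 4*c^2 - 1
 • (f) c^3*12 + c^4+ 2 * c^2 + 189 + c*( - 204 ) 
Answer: f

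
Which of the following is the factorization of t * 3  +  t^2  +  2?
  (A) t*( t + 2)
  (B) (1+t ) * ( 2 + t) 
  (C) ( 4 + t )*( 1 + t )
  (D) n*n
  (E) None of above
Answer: B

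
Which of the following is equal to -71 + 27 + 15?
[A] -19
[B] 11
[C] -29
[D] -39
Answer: C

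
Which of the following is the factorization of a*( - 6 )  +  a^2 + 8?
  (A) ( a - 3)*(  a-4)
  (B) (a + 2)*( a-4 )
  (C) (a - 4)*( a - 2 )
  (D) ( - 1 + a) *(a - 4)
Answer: C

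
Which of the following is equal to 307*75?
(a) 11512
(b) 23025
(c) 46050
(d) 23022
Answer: b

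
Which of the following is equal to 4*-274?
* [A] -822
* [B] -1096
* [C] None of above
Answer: B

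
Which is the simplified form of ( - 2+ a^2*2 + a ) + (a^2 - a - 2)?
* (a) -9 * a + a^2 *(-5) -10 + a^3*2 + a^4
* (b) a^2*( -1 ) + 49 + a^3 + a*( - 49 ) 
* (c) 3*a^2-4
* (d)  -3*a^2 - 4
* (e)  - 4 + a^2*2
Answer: c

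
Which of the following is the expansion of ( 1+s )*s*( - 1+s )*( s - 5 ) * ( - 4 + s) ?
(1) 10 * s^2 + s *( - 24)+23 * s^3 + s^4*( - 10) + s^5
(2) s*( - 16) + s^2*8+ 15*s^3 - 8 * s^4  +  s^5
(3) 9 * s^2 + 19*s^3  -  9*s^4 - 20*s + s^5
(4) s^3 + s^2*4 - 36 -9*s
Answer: 3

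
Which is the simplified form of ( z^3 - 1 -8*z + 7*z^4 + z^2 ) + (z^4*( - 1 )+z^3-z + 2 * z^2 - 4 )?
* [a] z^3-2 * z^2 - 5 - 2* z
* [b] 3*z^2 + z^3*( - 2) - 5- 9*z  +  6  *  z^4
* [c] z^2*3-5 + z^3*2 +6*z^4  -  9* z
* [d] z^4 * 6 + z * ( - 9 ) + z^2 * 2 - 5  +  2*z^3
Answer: c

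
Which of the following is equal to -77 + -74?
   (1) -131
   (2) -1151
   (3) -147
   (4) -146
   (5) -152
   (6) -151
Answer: 6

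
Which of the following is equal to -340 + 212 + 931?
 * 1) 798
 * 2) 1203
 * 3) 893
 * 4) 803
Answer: 4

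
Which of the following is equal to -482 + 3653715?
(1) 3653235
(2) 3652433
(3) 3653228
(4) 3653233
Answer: 4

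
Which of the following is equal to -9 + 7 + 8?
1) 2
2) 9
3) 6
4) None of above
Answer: 3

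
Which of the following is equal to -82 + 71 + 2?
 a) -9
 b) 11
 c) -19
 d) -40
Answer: a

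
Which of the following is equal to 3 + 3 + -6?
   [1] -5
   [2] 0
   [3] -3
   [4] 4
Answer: 2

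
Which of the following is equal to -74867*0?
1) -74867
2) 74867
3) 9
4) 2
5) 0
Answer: 5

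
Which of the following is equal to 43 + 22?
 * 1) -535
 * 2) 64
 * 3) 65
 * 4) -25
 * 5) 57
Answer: 3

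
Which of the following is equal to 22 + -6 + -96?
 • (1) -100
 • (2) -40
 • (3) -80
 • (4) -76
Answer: 3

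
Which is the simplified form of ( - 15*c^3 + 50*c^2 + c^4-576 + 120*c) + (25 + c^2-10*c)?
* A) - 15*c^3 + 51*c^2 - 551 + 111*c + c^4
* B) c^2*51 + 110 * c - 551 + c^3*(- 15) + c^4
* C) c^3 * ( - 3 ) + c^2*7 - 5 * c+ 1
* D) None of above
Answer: B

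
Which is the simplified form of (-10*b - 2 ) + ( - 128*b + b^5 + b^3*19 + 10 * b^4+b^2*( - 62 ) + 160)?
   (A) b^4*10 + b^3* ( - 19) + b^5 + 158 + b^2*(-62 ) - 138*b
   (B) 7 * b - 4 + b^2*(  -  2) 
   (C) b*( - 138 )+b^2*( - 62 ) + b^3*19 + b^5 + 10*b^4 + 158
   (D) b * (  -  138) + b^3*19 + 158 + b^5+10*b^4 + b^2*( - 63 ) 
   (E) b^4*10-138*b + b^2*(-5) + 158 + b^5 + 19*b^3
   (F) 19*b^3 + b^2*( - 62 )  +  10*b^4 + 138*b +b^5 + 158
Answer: C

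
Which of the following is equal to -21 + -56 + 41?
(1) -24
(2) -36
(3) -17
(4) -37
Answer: 2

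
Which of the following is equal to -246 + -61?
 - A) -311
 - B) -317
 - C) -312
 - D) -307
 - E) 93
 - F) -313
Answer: D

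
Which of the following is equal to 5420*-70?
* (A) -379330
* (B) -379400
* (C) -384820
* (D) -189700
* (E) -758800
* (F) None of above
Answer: B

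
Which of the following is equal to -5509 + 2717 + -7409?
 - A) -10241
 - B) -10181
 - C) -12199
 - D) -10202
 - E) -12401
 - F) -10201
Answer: F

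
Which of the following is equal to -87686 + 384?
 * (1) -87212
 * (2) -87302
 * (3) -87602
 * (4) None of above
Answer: 2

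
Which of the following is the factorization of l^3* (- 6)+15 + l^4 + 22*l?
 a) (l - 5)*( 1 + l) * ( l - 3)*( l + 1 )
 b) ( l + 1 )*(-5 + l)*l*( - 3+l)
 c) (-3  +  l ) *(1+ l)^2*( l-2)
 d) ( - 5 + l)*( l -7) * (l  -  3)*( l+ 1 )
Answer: a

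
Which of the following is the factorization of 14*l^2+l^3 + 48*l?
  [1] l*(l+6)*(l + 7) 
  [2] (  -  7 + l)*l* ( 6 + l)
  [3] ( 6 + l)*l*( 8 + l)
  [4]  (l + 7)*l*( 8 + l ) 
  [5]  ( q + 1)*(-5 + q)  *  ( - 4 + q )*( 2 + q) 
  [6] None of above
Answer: 3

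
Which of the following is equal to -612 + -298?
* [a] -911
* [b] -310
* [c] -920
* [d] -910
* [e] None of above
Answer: d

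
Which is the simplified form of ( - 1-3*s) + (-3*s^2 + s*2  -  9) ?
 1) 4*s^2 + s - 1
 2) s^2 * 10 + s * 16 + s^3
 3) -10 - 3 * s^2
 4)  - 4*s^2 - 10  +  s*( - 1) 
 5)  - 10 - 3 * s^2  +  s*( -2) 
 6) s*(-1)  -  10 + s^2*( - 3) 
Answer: 6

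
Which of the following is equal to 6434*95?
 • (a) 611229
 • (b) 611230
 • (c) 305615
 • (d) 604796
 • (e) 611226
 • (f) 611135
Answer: b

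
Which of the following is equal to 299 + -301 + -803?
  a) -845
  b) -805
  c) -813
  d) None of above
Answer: b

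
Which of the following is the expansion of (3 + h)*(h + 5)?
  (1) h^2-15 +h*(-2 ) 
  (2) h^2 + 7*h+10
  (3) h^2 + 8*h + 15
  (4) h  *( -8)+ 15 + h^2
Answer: 3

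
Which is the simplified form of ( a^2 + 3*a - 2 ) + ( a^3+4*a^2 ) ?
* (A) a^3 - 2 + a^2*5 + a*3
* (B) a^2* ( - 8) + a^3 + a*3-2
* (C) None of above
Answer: A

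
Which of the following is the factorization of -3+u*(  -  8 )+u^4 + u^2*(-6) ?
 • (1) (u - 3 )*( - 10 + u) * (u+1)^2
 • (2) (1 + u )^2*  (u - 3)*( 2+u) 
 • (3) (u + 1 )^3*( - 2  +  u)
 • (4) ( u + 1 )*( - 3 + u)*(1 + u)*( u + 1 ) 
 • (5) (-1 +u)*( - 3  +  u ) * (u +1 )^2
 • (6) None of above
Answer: 4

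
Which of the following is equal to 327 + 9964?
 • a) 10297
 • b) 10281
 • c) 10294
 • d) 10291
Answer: d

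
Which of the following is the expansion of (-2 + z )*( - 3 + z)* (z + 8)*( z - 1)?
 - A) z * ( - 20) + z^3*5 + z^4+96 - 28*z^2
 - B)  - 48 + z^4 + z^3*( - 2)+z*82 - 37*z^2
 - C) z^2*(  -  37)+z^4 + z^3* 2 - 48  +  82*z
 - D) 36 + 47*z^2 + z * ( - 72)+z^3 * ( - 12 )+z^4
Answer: C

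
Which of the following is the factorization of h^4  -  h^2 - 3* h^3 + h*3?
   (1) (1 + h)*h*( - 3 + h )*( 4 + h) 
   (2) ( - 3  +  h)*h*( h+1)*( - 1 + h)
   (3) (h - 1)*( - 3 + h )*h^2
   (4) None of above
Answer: 2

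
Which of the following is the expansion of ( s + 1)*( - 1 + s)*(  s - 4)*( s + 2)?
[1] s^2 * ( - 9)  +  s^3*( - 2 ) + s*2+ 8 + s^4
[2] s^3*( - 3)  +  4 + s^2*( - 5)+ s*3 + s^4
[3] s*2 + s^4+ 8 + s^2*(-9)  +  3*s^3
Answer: 1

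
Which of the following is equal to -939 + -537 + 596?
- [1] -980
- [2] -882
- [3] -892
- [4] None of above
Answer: 4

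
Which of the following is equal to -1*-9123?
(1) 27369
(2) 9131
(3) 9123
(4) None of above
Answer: 3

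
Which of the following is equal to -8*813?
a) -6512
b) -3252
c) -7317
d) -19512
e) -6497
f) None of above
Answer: f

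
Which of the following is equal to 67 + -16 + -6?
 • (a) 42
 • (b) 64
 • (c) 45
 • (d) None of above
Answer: c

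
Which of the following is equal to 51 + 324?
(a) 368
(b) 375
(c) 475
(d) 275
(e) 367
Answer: b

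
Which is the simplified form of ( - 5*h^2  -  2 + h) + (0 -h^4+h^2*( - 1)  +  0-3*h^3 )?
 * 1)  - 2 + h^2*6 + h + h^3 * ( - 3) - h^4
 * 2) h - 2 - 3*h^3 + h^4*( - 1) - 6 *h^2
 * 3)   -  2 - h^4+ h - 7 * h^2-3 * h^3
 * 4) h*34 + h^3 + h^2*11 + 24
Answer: 2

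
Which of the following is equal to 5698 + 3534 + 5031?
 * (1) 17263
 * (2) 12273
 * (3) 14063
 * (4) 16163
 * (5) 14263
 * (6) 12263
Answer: 5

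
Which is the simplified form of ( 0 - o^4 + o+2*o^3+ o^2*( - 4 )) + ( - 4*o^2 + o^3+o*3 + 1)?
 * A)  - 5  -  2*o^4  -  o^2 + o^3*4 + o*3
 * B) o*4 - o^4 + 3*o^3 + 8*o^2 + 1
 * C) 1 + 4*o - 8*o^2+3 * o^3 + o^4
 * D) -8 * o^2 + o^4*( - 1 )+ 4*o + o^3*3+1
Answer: D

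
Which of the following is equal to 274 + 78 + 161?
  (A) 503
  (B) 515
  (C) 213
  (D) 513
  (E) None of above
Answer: D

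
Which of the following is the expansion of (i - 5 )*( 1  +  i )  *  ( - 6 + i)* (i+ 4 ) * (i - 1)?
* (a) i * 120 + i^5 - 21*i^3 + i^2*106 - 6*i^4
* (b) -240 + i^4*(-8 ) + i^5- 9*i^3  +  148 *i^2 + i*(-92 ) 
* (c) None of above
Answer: c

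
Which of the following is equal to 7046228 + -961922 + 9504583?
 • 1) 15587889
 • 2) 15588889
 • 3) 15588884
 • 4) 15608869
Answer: 2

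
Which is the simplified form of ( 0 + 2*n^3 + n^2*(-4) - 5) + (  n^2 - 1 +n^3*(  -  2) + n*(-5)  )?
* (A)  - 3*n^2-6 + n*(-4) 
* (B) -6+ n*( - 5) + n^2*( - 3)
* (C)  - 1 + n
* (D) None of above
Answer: B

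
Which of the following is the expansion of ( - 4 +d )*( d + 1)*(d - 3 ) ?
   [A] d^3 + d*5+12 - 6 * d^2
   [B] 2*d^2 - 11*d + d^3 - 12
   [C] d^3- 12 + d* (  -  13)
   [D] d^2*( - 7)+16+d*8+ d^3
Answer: A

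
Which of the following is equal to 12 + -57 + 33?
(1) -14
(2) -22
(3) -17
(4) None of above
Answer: 4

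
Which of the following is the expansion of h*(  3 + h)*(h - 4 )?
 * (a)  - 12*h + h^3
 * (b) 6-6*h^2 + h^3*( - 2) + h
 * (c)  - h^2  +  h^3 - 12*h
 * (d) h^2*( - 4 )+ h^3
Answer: c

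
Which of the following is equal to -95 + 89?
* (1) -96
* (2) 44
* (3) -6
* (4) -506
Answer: 3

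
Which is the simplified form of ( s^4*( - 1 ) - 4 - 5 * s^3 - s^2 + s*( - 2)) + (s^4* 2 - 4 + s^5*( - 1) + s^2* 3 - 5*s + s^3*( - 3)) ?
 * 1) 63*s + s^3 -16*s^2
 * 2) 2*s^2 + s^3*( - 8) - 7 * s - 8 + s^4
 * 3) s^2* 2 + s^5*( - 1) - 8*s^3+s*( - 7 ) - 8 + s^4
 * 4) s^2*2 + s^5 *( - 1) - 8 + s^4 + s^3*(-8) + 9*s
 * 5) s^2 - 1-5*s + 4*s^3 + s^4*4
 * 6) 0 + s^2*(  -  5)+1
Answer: 3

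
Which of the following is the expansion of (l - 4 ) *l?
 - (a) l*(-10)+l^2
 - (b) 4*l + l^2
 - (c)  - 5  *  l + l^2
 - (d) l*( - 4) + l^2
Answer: d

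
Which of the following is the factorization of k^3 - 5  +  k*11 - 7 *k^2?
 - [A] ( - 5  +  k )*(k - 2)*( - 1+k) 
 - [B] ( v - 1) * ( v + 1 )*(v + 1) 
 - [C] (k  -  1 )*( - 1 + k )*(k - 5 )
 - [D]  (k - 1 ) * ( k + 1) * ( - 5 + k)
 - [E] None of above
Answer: C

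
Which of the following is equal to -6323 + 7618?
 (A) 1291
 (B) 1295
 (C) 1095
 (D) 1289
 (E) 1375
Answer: B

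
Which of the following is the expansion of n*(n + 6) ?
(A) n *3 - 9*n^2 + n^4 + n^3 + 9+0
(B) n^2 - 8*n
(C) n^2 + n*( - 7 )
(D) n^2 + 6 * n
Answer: D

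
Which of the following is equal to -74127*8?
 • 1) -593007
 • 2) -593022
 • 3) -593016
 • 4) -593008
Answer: 3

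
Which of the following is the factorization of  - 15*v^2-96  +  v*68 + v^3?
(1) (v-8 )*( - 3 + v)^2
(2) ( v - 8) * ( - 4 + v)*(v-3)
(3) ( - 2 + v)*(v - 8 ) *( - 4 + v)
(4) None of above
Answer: 2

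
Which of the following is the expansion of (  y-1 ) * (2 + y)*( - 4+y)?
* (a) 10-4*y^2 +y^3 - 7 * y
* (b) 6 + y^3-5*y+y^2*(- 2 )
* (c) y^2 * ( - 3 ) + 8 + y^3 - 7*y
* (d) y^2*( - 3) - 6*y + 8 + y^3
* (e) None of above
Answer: d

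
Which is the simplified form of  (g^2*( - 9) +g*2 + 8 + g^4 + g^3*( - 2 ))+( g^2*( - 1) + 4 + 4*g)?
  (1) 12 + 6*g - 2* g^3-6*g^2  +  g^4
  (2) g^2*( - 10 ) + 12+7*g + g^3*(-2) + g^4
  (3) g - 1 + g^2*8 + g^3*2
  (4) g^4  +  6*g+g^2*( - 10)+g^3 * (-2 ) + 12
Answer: 4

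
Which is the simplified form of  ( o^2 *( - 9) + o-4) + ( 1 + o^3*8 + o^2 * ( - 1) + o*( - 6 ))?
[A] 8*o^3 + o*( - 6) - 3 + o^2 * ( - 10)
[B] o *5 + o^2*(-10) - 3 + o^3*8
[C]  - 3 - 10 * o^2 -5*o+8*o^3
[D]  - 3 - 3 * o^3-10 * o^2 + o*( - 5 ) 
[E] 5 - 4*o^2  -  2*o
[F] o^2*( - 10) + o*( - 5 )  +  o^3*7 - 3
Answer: C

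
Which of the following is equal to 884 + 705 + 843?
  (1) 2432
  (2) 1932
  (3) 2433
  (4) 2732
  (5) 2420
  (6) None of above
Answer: 1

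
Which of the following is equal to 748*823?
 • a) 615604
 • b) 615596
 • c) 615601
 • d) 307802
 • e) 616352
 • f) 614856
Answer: a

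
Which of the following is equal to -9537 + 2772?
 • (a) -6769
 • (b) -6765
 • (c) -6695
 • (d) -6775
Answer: b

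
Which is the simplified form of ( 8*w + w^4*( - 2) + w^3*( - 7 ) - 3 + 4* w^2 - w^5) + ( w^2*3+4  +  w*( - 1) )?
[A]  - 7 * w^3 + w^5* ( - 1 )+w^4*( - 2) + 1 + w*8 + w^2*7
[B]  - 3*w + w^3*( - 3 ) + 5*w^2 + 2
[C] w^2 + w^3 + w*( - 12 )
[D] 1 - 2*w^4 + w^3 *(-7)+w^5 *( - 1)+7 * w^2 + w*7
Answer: D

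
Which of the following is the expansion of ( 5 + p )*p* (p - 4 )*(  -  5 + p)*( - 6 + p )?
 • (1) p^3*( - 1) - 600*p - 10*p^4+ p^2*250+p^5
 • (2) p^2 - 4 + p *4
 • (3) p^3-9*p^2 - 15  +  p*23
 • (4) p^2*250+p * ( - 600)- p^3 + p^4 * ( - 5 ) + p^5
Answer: 1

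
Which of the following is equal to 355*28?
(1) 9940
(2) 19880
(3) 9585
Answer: 1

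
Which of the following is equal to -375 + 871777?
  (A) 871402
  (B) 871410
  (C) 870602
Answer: A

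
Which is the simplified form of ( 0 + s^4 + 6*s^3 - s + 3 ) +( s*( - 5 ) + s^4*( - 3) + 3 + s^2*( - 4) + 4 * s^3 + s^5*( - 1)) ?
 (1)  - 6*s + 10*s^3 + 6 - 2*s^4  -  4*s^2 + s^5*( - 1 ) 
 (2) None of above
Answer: 1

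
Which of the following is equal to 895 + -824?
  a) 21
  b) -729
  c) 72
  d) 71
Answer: d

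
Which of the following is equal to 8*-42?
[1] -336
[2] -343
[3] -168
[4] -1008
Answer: 1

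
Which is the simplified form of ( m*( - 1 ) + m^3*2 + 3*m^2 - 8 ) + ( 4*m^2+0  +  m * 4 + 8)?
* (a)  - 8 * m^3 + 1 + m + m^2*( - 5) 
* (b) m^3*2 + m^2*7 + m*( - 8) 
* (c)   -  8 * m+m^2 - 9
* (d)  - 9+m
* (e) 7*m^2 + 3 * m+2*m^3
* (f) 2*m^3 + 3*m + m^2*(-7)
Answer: e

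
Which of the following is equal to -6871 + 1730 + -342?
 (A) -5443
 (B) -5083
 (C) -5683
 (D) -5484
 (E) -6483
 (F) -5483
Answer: F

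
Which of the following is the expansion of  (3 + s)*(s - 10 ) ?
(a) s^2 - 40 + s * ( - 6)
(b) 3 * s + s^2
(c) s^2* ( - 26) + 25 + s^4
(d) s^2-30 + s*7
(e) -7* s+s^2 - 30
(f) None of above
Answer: e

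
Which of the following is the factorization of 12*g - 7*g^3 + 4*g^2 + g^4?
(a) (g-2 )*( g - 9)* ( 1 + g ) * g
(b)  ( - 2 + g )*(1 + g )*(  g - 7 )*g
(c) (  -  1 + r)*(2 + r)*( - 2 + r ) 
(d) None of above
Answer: d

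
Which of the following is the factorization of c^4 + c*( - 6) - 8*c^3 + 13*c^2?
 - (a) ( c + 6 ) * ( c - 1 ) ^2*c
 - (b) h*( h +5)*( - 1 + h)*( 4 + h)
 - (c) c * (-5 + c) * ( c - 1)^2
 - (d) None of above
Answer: d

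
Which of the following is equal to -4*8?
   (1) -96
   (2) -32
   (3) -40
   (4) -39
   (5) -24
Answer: 2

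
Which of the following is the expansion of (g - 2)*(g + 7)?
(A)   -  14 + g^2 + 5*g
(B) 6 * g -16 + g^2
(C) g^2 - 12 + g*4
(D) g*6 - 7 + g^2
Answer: A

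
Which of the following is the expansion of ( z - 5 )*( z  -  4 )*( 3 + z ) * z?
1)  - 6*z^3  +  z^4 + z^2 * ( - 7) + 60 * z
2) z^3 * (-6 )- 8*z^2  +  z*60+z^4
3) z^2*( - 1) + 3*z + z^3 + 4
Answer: 1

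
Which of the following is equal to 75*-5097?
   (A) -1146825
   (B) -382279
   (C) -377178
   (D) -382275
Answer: D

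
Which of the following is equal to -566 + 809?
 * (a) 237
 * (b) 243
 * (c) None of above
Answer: b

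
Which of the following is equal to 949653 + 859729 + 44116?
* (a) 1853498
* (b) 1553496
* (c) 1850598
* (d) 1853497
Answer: a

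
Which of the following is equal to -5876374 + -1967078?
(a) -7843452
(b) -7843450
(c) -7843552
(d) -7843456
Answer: a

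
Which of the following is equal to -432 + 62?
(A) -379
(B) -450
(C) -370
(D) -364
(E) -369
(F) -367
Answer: C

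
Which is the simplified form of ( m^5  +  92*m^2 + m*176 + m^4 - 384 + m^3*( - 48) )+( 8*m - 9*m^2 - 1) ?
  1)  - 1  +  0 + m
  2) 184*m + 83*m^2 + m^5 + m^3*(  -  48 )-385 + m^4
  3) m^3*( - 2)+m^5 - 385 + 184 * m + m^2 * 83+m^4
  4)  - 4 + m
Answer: 2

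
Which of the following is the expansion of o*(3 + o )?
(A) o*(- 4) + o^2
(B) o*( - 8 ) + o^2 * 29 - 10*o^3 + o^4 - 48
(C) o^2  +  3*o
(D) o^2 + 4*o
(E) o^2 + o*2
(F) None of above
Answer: C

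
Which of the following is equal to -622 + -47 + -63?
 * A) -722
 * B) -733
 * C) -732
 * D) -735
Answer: C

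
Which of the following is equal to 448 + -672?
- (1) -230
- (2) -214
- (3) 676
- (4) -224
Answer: 4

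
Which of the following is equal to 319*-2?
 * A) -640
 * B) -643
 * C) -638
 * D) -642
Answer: C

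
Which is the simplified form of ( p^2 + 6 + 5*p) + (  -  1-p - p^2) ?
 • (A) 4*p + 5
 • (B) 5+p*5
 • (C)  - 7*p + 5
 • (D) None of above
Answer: A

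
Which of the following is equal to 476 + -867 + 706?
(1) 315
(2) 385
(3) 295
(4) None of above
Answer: 1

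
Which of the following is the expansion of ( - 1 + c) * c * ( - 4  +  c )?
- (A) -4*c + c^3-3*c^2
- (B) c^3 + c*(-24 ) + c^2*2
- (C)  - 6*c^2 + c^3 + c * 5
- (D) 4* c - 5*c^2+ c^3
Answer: D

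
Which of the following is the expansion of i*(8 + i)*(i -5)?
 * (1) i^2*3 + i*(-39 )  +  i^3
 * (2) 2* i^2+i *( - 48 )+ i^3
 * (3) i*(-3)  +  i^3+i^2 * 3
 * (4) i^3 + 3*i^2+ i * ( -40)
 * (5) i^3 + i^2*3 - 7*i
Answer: 4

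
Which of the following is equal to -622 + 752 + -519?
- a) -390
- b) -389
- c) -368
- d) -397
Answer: b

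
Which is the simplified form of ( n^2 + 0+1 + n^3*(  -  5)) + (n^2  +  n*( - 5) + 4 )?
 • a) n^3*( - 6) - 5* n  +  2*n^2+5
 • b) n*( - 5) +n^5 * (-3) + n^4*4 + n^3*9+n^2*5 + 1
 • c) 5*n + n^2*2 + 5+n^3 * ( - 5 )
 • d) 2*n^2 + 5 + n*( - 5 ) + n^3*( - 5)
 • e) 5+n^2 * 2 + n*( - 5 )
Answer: d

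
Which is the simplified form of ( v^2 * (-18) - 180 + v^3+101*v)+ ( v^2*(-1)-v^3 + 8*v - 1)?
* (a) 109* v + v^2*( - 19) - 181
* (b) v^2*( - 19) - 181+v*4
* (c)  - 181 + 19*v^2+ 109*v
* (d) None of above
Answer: a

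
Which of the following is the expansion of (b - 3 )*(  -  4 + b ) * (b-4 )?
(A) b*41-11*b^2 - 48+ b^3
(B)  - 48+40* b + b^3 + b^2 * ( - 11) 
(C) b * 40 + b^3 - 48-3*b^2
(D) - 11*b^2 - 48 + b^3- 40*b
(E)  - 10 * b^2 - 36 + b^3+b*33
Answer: B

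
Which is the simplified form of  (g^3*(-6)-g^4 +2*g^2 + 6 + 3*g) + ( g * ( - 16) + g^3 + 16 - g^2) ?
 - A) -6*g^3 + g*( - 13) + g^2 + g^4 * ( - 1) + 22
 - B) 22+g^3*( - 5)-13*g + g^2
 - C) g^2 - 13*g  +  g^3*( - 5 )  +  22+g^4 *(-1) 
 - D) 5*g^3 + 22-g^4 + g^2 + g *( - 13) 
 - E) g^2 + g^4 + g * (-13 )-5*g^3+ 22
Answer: C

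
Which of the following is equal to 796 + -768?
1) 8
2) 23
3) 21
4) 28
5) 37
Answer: 4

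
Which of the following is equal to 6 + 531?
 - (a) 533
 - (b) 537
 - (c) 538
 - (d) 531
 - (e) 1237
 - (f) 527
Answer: b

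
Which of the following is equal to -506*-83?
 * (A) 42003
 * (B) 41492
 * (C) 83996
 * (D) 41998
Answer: D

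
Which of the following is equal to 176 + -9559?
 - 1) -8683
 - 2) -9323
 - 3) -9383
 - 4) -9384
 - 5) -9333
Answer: 3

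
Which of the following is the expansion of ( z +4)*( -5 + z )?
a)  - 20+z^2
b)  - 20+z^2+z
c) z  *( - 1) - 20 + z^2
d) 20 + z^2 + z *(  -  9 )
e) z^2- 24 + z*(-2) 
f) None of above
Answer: c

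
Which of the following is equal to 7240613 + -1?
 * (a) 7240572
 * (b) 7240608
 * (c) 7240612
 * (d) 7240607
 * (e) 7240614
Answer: c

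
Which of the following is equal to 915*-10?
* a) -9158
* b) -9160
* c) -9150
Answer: c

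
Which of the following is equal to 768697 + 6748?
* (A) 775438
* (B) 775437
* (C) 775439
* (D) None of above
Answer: D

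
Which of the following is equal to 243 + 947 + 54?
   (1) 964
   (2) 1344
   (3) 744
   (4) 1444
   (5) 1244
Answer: 5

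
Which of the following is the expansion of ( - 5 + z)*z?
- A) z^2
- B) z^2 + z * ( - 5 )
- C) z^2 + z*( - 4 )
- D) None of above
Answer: B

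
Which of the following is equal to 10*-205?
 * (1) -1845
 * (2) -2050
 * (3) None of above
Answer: 2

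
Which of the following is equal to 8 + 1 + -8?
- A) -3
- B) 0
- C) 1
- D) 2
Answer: C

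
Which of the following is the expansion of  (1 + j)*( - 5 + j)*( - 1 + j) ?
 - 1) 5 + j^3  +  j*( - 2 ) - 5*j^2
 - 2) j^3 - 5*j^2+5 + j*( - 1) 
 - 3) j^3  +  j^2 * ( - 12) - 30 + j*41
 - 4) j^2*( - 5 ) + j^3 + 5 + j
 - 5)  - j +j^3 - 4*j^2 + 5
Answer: 2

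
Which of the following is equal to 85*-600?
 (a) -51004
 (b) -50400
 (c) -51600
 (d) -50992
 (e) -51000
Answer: e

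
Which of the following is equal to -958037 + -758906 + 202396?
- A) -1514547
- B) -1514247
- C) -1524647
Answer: A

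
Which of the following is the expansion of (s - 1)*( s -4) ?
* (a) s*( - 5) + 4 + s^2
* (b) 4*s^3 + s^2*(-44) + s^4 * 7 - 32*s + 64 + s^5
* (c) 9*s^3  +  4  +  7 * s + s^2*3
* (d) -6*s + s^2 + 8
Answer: a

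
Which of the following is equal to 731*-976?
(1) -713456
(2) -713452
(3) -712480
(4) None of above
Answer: 1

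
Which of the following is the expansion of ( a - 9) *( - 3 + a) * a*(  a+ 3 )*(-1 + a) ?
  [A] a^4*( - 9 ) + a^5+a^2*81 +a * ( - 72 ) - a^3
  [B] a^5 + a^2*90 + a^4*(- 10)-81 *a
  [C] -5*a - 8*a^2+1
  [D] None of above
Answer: B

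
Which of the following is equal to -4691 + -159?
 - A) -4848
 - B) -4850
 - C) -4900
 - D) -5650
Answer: B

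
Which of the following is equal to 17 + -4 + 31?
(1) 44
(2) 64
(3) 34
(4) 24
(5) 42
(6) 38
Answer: 1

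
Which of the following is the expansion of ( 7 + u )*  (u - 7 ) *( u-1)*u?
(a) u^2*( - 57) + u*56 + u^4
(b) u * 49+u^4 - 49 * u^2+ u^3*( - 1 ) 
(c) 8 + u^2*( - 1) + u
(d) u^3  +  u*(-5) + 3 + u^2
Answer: b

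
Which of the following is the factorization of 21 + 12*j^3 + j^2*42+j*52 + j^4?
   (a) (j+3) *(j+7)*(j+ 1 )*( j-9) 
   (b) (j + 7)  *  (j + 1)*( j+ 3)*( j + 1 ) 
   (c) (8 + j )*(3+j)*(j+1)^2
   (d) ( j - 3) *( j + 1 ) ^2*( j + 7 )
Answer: b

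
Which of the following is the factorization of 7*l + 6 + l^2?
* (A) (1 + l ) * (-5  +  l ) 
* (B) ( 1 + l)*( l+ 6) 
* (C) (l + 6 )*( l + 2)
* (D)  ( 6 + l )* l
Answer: B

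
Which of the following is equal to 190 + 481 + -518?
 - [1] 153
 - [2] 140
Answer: 1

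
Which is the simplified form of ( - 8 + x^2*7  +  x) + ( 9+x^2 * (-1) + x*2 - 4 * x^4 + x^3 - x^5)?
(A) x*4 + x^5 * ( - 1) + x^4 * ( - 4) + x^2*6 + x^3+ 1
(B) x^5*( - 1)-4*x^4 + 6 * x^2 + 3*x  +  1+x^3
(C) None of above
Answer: B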